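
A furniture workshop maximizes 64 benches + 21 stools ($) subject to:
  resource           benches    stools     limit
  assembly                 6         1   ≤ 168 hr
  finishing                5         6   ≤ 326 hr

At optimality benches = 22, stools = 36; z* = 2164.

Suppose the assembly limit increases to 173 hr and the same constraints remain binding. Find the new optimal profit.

At the optimum: assembly uses 168 of 168 (binding); finishing uses 326 of 326 (binding).
The binding rows give the dual system: 6·y_assembly + 5·y_finishing = 64 and 1·y_assembly + 6·y_finishing = 21.
This yields shadow prices y_assembly = 9, y_finishing = 2.
Δz = y_assembly·Δb = 9 × (5) = 45, so new z* = 2164 + 45 = 2209.

2209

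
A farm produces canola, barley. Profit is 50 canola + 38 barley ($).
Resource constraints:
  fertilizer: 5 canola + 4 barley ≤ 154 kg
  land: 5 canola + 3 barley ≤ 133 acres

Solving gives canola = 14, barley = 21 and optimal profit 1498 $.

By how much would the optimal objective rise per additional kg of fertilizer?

8

Both fertilizer and land are binding at x*.
The binding rows give the dual system: 5·y_fertilizer + 5·y_land = 50 and 4·y_fertilizer + 3·y_land = 38.
→ y_fertilizer = 8 and y_land = 2.
Shadow price of fertilizer = 8.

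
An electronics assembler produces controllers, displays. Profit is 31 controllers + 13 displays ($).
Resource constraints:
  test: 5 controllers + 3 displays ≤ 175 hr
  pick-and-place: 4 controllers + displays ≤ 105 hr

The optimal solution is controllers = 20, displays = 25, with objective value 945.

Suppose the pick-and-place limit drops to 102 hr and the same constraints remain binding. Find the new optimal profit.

Both test and pick-and-place are binding at x*.
Dual feasibility on the basic columns requires 5·y_test + 4·y_pick-and-place = 31, 3·y_test + 1·y_pick-and-place = 13.
→ y_test = 3 and y_pick-and-place = 4.
Δz = y_pick-and-place·Δb = 4 × (-3) = -12, so new z* = 945 − 12 = 933.

933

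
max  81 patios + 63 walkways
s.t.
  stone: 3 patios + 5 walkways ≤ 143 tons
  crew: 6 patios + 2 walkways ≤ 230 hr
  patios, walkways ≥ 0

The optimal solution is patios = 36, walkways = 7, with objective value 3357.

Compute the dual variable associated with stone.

Check each constraint at x*: stone 143/143 (tight); crew 230/230 (tight).
From A_Bᵀ y = c: 3·y_stone + 6·y_crew = 81; 5·y_stone + 2·y_crew = 63.
Solving: y_stone = 9, y_crew = 9.
Shadow price of stone = 9.

9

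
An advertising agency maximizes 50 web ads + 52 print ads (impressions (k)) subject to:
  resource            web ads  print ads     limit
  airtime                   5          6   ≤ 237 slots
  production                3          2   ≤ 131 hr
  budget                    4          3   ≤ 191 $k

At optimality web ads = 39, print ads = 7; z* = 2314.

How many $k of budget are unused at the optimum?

14

budget used = 4·39 + 3·7 = 177; slack = 191 − 177 = 14.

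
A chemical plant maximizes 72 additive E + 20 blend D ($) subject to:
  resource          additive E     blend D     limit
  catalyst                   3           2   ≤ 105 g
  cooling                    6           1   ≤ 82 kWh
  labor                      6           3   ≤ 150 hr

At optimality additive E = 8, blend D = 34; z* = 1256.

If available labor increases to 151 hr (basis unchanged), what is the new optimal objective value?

1260

Check each constraint at x*: catalyst 92/105 (slack 13); cooling 82/82 (tight); labor 150/150 (tight).
By complementary slackness, y = 0 for the non-binding constraint.
From A_Bᵀ y = c: 6·y_cooling + 6·y_labor = 72; 1·y_cooling + 3·y_labor = 20.
→ y_cooling = 8 and y_labor = 4.
Δz = y_labor·Δb = 4 × (1) = 4, so new z* = 1256 + 4 = 1260.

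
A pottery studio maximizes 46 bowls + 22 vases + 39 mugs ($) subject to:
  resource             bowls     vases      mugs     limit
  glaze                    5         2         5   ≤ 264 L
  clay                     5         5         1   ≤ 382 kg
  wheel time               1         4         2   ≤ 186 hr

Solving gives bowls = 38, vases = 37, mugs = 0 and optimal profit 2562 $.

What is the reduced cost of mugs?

Check each constraint at x*: glaze 264/264 (tight); clay 375/382 (slack 7); wheel time 186/186 (tight).
Since clay is not tight, its dual is 0.
The binding rows give the dual system: 5·y_glaze + 1·y_wheel time = 46 and 2·y_glaze + 4·y_wheel time = 22.
Solving: y_glaze = 9, y_wheel time = 1.
Reduced cost of mugs: c₃ − yᵀa₃ = 39 − (9·5 + 1·2) = 39 − 47 = -8.

-8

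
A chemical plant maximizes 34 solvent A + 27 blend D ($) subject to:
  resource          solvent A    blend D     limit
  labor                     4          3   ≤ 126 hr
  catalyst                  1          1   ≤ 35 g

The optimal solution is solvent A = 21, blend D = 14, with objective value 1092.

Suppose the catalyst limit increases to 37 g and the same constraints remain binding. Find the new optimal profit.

1104

At the optimum: labor uses 126 of 126 (binding); catalyst uses 35 of 35 (binding).
From A_Bᵀ y = c: 4·y_labor + 1·y_catalyst = 34; 3·y_labor + 1·y_catalyst = 27.
→ y_labor = 7 and y_catalyst = 6.
Δz = y_catalyst·Δb = 6 × (2) = 12, so new z* = 1092 + 12 = 1104.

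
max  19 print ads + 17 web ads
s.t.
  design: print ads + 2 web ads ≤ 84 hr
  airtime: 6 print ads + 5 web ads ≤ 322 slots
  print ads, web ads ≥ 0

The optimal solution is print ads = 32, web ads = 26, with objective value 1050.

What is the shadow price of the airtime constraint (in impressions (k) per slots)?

At the optimum: design uses 84 of 84 (binding); airtime uses 322 of 322 (binding).
From A_Bᵀ y = c: 1·y_design + 6·y_airtime = 19; 2·y_design + 5·y_airtime = 17.
Solving: y_design = 1, y_airtime = 3.
Shadow price of airtime = 3.

3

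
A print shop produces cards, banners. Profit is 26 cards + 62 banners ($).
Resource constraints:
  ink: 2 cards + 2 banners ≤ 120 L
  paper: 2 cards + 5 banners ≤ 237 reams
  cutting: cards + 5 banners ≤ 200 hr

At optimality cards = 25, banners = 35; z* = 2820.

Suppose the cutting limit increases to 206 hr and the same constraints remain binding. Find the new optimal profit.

At the optimum: ink uses 120 of 120 (binding); paper uses 225 of 237 (slack = 12); cutting uses 200 of 200 (binding).
Since paper is not tight, its dual is 0.
From A_Bᵀ y = c: 2·y_ink + 1·y_cutting = 26; 2·y_ink + 5·y_cutting = 62.
This yields shadow prices y_ink = 8.5, y_cutting = 9.
Δz = y_cutting·Δb = 9 × (6) = 54, so new z* = 2820 + 54 = 2874.

2874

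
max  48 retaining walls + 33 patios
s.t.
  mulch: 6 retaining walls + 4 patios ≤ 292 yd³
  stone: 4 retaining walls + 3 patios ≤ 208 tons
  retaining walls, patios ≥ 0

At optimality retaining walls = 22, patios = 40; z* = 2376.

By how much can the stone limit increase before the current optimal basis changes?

Binding constraints: mulch, stone. The basis is B = [[6,4],[4,3]] with det 2.
Per unit increase in stone, x* moves by d = (-2, 3).
The basis stays optimal until retaining walls reaches 0; allowable increase = 11 tons.

11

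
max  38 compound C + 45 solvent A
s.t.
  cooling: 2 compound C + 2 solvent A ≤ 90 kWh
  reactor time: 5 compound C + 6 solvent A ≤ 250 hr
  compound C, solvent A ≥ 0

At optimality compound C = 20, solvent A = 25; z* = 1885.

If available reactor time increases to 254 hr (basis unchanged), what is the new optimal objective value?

At the optimum: cooling uses 90 of 90 (binding); reactor time uses 250 of 250 (binding).
From A_Bᵀ y = c: 2·y_cooling + 5·y_reactor time = 38; 2·y_cooling + 6·y_reactor time = 45.
This yields shadow prices y_cooling = 1.5, y_reactor time = 7.
Δz = y_reactor time·Δb = 7 × (4) = 28, so new z* = 1885 + 28 = 1913.

1913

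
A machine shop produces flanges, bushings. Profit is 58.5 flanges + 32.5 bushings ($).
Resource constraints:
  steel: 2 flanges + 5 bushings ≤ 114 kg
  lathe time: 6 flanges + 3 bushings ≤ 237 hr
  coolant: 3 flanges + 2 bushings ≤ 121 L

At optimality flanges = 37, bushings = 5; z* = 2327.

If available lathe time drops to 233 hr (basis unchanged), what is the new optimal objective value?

At the optimum: steel uses 99 of 114 (slack = 15); lathe time uses 237 of 237 (binding); coolant uses 121 of 121 (binding).
By complementary slackness, y = 0 for the non-binding constraint.
The binding rows give the dual system: 6·y_lathe time + 3·y_coolant = 58.5 and 3·y_lathe time + 2·y_coolant = 32.5.
This yields shadow prices y_lathe time = 6.5, y_coolant = 6.5.
Δz = y_lathe time·Δb = 6.5 × (-4) = -26, so new z* = 2327 − 26 = 2301.

2301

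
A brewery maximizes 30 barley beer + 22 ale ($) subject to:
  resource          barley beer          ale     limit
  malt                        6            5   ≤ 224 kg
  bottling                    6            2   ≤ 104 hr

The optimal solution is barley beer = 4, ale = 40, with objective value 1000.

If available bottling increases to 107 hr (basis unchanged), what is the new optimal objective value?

1003

At the optimum: malt uses 224 of 224 (binding); bottling uses 104 of 104 (binding).
The binding rows give the dual system: 6·y_malt + 6·y_bottling = 30 and 5·y_malt + 2·y_bottling = 22.
→ y_malt = 4 and y_bottling = 1.
Δz = y_bottling·Δb = 1 × (3) = 3, so new z* = 1000 + 3 = 1003.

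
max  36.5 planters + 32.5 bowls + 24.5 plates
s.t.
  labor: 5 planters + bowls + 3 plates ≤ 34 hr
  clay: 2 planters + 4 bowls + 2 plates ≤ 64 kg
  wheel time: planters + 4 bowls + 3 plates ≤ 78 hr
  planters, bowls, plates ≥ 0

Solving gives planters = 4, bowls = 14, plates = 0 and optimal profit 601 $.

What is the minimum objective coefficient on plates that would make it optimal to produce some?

27.5

Check each constraint at x*: labor 34/34 (tight); clay 64/64 (tight); wheel time 60/78 (slack 18).
Slack constraints have shadow price 0 (complementary slackness).
Dual feasibility on the basic columns requires 5·y_labor + 2·y_clay = 36.5, 1·y_labor + 4·y_clay = 32.5.
Solving: y_labor = 4.5, y_clay = 7.
plates enters the basis when its profit ≥ yᵀa₃ = 4.5·3 + 7·2 = 27.5.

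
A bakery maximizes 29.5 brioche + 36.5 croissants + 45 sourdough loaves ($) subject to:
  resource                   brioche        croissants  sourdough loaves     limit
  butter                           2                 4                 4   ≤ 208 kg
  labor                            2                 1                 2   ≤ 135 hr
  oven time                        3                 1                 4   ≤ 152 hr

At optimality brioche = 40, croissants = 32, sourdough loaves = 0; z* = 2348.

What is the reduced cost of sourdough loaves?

Binding: butter and oven time. Non-binding: labor (23 unused).
By complementary slackness, y = 0 for the non-binding constraint.
Dual feasibility on the basic columns requires 2·y_butter + 3·y_oven time = 29.5, 4·y_butter + 1·y_oven time = 36.5.
→ y_butter = 8 and y_oven time = 4.5.
Reduced cost of sourdough loaves: c₃ − yᵀa₃ = 45 − (8·4 + 4.5·4) = 45 − 50 = -5.

-5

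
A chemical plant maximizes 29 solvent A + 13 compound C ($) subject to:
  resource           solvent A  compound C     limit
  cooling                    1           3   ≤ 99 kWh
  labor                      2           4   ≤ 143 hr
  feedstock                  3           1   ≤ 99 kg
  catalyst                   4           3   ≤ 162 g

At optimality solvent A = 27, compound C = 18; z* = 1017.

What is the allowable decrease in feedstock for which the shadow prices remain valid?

8.5

Binding constraints: feedstock, catalyst. The basis is B = [[3,1],[4,3]] with det 5.
Per unit decrease in feedstock, x* moves by d = (-0.6, 0.8).
The basis stays optimal until labor becomes binding; allowable decrease = 8.5 kg.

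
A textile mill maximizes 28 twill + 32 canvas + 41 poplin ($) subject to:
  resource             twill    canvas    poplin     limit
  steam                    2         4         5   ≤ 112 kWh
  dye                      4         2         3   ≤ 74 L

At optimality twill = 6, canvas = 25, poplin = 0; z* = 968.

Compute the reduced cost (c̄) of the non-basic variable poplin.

-1

Both steam and dye are binding at x*.
Dual feasibility on the basic columns requires 2·y_steam + 4·y_dye = 28, 4·y_steam + 2·y_dye = 32.
→ y_steam = 6 and y_dye = 4.
Reduced cost of poplin: c₃ − yᵀa₃ = 41 − (6·5 + 4·3) = 41 − 42 = -1.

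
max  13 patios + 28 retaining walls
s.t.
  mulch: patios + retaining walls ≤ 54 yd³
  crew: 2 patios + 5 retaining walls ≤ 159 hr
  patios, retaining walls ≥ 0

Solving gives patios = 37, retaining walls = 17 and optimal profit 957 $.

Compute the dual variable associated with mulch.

3

Both mulch and crew are binding at x*.
From A_Bᵀ y = c: 1·y_mulch + 2·y_crew = 13; 1·y_mulch + 5·y_crew = 28.
Solving: y_mulch = 3, y_crew = 5.
Shadow price of mulch = 3.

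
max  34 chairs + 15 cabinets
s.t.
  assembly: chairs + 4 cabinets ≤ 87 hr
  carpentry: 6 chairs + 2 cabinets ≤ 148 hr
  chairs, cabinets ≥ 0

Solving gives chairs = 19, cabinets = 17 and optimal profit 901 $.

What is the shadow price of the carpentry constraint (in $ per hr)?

Check each constraint at x*: assembly 87/87 (tight); carpentry 148/148 (tight).
The binding rows give the dual system: 1·y_assembly + 6·y_carpentry = 34 and 4·y_assembly + 2·y_carpentry = 15.
→ y_assembly = 1 and y_carpentry = 5.5.
Shadow price of carpentry = 5.5.

5.5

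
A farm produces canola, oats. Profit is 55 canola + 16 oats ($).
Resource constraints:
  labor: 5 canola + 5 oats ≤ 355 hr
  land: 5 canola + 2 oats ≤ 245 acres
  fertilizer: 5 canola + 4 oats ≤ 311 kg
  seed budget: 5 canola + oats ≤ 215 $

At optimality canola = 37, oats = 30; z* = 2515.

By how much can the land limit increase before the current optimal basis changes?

2

Binding constraints: land, seed budget. The basis is B = [[5,2],[5,1]] with det -5.
Per unit increase in land, x* moves by d = (-0.2, 1).
The basis stays optimal until fertilizer becomes binding; allowable increase = 2 acres.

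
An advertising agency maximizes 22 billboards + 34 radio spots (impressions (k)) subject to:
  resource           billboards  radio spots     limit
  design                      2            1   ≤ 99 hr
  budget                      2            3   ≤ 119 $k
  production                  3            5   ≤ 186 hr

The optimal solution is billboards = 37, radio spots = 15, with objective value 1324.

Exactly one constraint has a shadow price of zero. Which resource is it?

design: 89/99 (slack 10)
budget: 119/119 (binding)
production: 186/186 (binding)
By complementary slackness, a constraint with positive slack has shadow price 0 → design.

design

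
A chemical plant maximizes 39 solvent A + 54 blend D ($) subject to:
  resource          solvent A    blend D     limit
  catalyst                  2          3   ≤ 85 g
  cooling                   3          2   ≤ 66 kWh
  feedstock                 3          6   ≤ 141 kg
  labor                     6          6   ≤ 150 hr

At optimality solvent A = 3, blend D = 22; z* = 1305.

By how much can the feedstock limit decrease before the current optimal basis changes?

Binding constraints: feedstock, labor. The basis is B = [[3,6],[6,6]] with det -18.
Per unit decrease in feedstock, x* moves by d = (0.3333, -0.3333).
The basis stays optimal until cooling becomes binding; allowable decrease = 39 kg.

39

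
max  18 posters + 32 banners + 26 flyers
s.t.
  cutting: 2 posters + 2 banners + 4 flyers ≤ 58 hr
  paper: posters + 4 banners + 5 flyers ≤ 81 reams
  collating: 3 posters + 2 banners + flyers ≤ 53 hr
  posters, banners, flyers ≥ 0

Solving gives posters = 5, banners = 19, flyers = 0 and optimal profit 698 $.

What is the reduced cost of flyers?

-8

Check each constraint at x*: cutting 48/58 (slack 10); paper 81/81 (tight); collating 53/53 (tight).
By complementary slackness, y = 0 for the non-binding constraint.
The binding rows give the dual system: 1·y_paper + 3·y_collating = 18 and 4·y_paper + 2·y_collating = 32.
→ y_paper = 6 and y_collating = 4.
Reduced cost of flyers: c₃ − yᵀa₃ = 26 − (6·5 + 4·1) = 26 − 34 = -8.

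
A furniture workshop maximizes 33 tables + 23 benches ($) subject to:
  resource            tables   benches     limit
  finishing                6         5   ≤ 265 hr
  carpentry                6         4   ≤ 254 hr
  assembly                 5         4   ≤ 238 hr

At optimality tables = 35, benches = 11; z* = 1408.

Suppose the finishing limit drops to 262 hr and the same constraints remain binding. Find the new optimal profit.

Binding: finishing and carpentry. Non-binding: assembly (19 unused).
Slack constraints have shadow price 0 (complementary slackness).
Dual feasibility on the basic columns requires 6·y_finishing + 6·y_carpentry = 33, 5·y_finishing + 4·y_carpentry = 23.
→ y_finishing = 1 and y_carpentry = 4.5.
Δz = y_finishing·Δb = 1 × (-3) = -3, so new z* = 1408 − 3 = 1405.

1405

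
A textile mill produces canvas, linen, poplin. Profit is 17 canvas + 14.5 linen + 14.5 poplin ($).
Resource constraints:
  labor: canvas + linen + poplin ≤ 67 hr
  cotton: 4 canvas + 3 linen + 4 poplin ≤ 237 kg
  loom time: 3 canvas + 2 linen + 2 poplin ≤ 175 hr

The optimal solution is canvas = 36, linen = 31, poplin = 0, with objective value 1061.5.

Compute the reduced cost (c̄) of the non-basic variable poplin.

-2.5

Check each constraint at x*: labor 67/67 (tight); cotton 237/237 (tight); loom time 170/175 (slack 5).
Since loom time is not tight, its dual is 0.
The binding rows give the dual system: 1·y_labor + 4·y_cotton = 17 and 1·y_labor + 3·y_cotton = 14.5.
Solving: y_labor = 7, y_cotton = 2.5.
Reduced cost of poplin: c₃ − yᵀa₃ = 14.5 − (7·1 + 2.5·4) = 14.5 − 17 = -2.5.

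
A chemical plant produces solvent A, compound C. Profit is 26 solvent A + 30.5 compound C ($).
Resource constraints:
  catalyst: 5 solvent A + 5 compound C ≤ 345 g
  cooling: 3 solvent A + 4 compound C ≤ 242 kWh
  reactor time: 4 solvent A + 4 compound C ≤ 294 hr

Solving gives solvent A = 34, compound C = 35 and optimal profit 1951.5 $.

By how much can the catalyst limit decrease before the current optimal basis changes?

Binding constraints: catalyst, cooling. The basis is B = [[5,5],[3,4]] with det 5.
Per unit decrease in catalyst, x* moves by d = (-0.8, 0.6).
The basis stays optimal until solvent A reaches 0; allowable decrease = 42.5 g.

42.5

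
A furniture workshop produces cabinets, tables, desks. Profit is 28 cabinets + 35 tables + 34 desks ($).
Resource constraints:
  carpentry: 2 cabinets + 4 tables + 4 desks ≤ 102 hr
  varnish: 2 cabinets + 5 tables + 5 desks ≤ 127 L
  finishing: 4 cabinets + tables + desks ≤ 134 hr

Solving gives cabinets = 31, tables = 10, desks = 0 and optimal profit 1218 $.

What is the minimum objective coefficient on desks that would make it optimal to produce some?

35

At the optimum: carpentry uses 102 of 102 (binding); varnish uses 112 of 127 (slack = 15); finishing uses 134 of 134 (binding).
By complementary slackness, y = 0 for the non-binding constraint.
Dual feasibility on the basic columns requires 2·y_carpentry + 4·y_finishing = 28, 4·y_carpentry + 1·y_finishing = 35.
→ y_carpentry = 8 and y_finishing = 3.
desks enters the basis when its profit ≥ yᵀa₃ = 8·4 + 3·1 = 35.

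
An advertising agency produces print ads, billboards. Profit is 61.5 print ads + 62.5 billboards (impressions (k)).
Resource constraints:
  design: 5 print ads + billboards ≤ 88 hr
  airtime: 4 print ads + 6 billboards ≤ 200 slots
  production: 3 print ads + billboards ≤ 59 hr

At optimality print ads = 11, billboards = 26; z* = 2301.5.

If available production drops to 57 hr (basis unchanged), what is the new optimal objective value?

2284.5

Check each constraint at x*: design 81/88 (slack 7); airtime 200/200 (tight); production 59/59 (tight).
Slack constraints have shadow price 0 (complementary slackness).
Dual feasibility on the basic columns requires 4·y_airtime + 3·y_production = 61.5, 6·y_airtime + 1·y_production = 62.5.
This yields shadow prices y_airtime = 9, y_production = 8.5.
Δz = y_production·Δb = 8.5 × (-2) = -17, so new z* = 2301.5 − 17 = 2284.5.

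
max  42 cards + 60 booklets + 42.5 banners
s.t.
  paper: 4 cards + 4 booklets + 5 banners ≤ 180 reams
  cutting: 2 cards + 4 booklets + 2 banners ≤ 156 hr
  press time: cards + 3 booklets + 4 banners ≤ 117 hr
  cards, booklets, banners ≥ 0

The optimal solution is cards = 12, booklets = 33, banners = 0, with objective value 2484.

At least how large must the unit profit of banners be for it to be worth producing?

Check each constraint at x*: paper 180/180 (tight); cutting 156/156 (tight); press time 111/117 (slack 6).
Since press time is not tight, its dual is 0.
From A_Bᵀ y = c: 4·y_paper + 2·y_cutting = 42; 4·y_paper + 4·y_cutting = 60.
→ y_paper = 6 and y_cutting = 9.
banners enters the basis when its profit ≥ yᵀa₃ = 6·5 + 9·2 = 48.

48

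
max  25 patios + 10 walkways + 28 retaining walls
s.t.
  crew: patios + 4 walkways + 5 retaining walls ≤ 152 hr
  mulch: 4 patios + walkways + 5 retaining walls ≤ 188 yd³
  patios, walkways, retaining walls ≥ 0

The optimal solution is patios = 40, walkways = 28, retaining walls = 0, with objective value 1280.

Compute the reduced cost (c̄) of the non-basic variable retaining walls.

At the optimum: crew uses 152 of 152 (binding); mulch uses 188 of 188 (binding).
The binding rows give the dual system: 1·y_crew + 4·y_mulch = 25 and 4·y_crew + 1·y_mulch = 10.
→ y_crew = 1 and y_mulch = 6.
Reduced cost of retaining walls: c₃ − yᵀa₃ = 28 − (1·5 + 6·5) = 28 − 35 = -7.

-7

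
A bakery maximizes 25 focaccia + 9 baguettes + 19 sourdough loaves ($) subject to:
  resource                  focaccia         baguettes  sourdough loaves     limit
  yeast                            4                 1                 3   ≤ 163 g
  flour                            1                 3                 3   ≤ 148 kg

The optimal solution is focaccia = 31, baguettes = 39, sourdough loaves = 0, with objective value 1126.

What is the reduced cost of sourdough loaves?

-2

At the optimum: yeast uses 163 of 163 (binding); flour uses 148 of 148 (binding).
The binding rows give the dual system: 4·y_yeast + 1·y_flour = 25 and 1·y_yeast + 3·y_flour = 9.
Solving: y_yeast = 6, y_flour = 1.
Reduced cost of sourdough loaves: c₃ − yᵀa₃ = 19 − (6·3 + 1·3) = 19 − 21 = -2.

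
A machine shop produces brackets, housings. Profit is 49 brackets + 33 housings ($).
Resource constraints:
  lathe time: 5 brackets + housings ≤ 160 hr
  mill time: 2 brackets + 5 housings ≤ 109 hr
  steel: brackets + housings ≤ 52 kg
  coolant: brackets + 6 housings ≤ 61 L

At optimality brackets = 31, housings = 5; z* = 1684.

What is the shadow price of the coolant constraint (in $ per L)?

At the optimum: lathe time uses 160 of 160 (binding); mill time uses 87 of 109 (slack = 22); steel uses 36 of 52 (slack = 16); coolant uses 61 of 61 (binding).
Since mill time, steel are not tight, their duals are 0.
The binding rows give the dual system: 5·y_lathe time + 1·y_coolant = 49 and 1·y_lathe time + 6·y_coolant = 33.
This yields shadow prices y_lathe time = 9, y_coolant = 4.
Shadow price of coolant = 4.

4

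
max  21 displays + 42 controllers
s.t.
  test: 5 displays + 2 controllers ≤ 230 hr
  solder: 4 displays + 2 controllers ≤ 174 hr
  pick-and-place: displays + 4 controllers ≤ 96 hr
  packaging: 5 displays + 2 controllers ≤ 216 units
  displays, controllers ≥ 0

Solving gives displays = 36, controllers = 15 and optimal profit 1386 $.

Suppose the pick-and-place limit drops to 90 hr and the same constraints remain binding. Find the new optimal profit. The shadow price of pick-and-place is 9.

Δb = -6, so new z* = 1386 + (9)·(-6) = 1386 − 54 = 1332.

1332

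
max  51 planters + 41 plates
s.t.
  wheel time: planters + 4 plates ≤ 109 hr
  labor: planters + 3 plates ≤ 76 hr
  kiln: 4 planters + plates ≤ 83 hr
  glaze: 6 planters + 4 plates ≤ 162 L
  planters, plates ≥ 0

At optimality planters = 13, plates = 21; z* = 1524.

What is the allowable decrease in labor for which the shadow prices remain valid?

Binding constraints: labor, glaze. The basis is B = [[1,3],[6,4]] with det -14.
Per unit decrease in labor, x* moves by d = (0.2857, -0.4286).
The basis stays optimal until kiln becomes binding; allowable decrease = 14 hr.

14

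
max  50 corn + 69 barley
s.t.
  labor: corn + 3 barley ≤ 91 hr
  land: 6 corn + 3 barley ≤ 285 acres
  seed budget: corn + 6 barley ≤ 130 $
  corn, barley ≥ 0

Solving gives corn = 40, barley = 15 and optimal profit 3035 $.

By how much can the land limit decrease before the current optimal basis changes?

Binding constraints: land, seed budget. The basis is B = [[6,3],[1,6]] with det 33.
Per unit decrease in land, x* moves by d = (-0.1818, 0.0303).
The basis stays optimal until corn reaches 0; allowable decrease = 220 acres.

220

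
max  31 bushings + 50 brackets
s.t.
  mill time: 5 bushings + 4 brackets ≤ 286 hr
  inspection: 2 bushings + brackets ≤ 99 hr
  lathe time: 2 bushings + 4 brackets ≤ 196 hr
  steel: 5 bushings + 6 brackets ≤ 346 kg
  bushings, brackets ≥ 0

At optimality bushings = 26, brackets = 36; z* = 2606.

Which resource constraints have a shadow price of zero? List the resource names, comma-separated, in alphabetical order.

inspection, mill time

mill time: 274/286 (slack 12)
inspection: 88/99 (slack 11)
lathe time: 196/196 (binding)
steel: 346/346 (binding)
By complementary slackness, a constraint with positive slack has shadow price 0 → inspection, mill time.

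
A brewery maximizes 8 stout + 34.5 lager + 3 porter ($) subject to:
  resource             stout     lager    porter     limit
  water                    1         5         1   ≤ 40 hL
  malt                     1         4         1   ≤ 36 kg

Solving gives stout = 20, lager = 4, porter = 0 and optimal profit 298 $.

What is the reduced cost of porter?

Check each constraint at x*: water 40/40 (tight); malt 36/36 (tight).
Dual feasibility on the basic columns requires 1·y_water + 1·y_malt = 8, 5·y_water + 4·y_malt = 34.5.
This yields shadow prices y_water = 2.5, y_malt = 5.5.
Reduced cost of porter: c₃ − yᵀa₃ = 3 − (2.5·1 + 5.5·1) = 3 − 8 = -5.

-5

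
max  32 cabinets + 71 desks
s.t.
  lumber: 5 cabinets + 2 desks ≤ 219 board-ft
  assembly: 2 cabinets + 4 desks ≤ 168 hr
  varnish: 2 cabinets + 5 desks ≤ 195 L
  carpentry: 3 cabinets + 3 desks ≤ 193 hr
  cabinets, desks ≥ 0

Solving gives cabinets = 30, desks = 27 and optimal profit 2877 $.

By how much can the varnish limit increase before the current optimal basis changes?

Binding constraints: assembly, varnish. The basis is B = [[2,4],[2,5]] with det 2.
Per unit increase in varnish, x* moves by d = (-2, 1).
The basis stays optimal until cabinets reaches 0; allowable increase = 15 L.

15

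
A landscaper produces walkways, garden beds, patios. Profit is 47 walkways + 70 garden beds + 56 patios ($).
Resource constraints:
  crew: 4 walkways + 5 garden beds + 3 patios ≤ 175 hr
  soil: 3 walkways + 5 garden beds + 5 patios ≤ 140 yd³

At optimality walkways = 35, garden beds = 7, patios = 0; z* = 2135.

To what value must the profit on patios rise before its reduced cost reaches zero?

Check each constraint at x*: crew 175/175 (tight); soil 140/140 (tight).
The binding rows give the dual system: 4·y_crew + 3·y_soil = 47 and 5·y_crew + 5·y_soil = 70.
Solving: y_crew = 5, y_soil = 9.
patios enters the basis when its profit ≥ yᵀa₃ = 5·3 + 9·5 = 60.

60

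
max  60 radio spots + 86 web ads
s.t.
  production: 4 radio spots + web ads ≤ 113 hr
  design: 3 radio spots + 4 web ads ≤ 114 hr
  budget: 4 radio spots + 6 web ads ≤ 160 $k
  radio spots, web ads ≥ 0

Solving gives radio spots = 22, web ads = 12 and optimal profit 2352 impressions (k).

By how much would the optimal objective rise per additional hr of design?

Check each constraint at x*: production 100/113 (slack 13); design 114/114 (tight); budget 160/160 (tight).
Slack constraints have shadow price 0 (complementary slackness).
Dual feasibility on the basic columns requires 3·y_design + 4·y_budget = 60, 4·y_design + 6·y_budget = 86.
Solving: y_design = 8, y_budget = 9.
Shadow price of design = 8.

8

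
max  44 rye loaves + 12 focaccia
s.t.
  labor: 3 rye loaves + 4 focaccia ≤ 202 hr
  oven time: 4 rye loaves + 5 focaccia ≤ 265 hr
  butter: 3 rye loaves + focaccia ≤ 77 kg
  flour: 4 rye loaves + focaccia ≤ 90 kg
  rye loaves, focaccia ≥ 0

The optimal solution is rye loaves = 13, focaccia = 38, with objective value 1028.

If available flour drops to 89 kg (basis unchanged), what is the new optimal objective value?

Check each constraint at x*: labor 191/202 (slack 11); oven time 242/265 (slack 23); butter 77/77 (tight); flour 90/90 (tight).
Slack constraints have shadow price 0 (complementary slackness).
The binding rows give the dual system: 3·y_butter + 4·y_flour = 44 and 1·y_butter + 1·y_flour = 12.
→ y_butter = 4 and y_flour = 8.
Δz = y_flour·Δb = 8 × (-1) = -8, so new z* = 1028 − 8 = 1020.

1020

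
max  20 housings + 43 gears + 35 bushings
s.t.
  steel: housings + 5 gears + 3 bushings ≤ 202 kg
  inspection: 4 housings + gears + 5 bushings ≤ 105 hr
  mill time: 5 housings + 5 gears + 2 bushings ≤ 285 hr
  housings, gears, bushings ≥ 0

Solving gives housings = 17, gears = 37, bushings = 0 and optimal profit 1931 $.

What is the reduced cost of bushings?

Check each constraint at x*: steel 202/202 (tight); inspection 105/105 (tight); mill time 270/285 (slack 15).
By complementary slackness, y = 0 for the non-binding constraint.
Dual feasibility on the basic columns requires 1·y_steel + 4·y_inspection = 20, 5·y_steel + 1·y_inspection = 43.
This yields shadow prices y_steel = 8, y_inspection = 3.
Reduced cost of bushings: c₃ − yᵀa₃ = 35 − (8·3 + 3·5) = 35 − 39 = -4.

-4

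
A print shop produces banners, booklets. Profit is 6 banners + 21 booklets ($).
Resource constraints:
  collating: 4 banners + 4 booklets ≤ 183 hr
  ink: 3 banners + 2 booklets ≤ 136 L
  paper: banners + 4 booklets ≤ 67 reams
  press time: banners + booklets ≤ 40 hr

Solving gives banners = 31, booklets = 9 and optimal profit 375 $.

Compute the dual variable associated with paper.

Binding: paper and press time. Non-binding: collating (23 unused), ink (25 unused).
Since collating, ink are not tight, their duals are 0.
Dual feasibility on the basic columns requires 1·y_paper + 1·y_press time = 6, 4·y_paper + 1·y_press time = 21.
→ y_paper = 5 and y_press time = 1.
Shadow price of paper = 5.

5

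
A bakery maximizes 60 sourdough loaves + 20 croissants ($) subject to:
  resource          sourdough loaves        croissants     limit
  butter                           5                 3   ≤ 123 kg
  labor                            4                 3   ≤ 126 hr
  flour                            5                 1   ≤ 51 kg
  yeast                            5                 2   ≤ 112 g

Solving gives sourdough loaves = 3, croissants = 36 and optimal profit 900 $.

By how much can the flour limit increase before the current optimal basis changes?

50

Binding constraints: butter, flour. The basis is B = [[5,3],[5,1]] with det -10.
Per unit increase in flour, x* moves by d = (0.3, -0.5).
The basis stays optimal until yeast becomes binding; allowable increase = 50 kg.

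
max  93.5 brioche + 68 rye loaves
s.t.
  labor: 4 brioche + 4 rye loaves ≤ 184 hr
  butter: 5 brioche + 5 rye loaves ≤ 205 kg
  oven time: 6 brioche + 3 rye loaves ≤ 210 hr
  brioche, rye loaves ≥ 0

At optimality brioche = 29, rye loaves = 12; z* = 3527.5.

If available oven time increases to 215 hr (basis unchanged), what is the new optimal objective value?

3570

At the optimum: labor uses 164 of 184 (slack = 20); butter uses 205 of 205 (binding); oven time uses 210 of 210 (binding).
Slack constraints have shadow price 0 (complementary slackness).
The binding rows give the dual system: 5·y_butter + 6·y_oven time = 93.5 and 5·y_butter + 3·y_oven time = 68.
This yields shadow prices y_butter = 8.5, y_oven time = 8.5.
Δz = y_oven time·Δb = 8.5 × (5) = 42.5, so new z* = 3527.5 + 42.5 = 3570.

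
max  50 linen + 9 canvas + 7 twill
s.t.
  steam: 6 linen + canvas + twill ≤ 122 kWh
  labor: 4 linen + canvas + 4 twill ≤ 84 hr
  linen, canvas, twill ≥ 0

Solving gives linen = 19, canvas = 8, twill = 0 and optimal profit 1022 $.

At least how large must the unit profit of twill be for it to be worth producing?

Both steam and labor are binding at x*.
Dual feasibility on the basic columns requires 6·y_steam + 4·y_labor = 50, 1·y_steam + 1·y_labor = 9.
This yields shadow prices y_steam = 7, y_labor = 2.
twill enters the basis when its profit ≥ yᵀa₃ = 7·1 + 2·4 = 15.

15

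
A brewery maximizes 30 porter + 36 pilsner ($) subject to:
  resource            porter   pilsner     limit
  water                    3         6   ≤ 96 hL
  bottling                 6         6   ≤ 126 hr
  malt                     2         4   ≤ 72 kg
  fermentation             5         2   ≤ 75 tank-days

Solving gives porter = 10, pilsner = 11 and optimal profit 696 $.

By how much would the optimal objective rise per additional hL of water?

2

Binding: water and bottling. Non-binding: malt (8 unused), fermentation (3 unused).
Since malt, fermentation are not tight, their duals are 0.
The binding rows give the dual system: 3·y_water + 6·y_bottling = 30 and 6·y_water + 6·y_bottling = 36.
Solving: y_water = 2, y_bottling = 4.
Shadow price of water = 2.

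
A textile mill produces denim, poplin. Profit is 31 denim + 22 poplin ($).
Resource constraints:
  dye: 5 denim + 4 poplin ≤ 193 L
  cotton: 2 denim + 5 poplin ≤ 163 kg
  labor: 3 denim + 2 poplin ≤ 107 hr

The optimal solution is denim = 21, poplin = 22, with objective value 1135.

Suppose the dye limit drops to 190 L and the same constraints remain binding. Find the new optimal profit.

1129

Binding: dye and labor. Non-binding: cotton (11 unused).
Since cotton is not tight, its dual is 0.
From A_Bᵀ y = c: 5·y_dye + 3·y_labor = 31; 4·y_dye + 2·y_labor = 22.
This yields shadow prices y_dye = 2, y_labor = 7.
Δz = y_dye·Δb = 2 × (-3) = -6, so new z* = 1135 − 6 = 1129.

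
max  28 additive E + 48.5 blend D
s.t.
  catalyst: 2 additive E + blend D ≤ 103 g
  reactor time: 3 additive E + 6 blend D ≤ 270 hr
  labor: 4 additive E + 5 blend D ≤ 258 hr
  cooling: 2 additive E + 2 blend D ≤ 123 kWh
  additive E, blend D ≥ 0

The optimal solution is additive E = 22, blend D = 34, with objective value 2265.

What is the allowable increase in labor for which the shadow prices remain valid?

16.5

Binding constraints: reactor time, labor. The basis is B = [[3,6],[4,5]] with det -9.
Per unit increase in labor, x* moves by d = (0.6667, -0.3333).
The basis stays optimal until cooling becomes binding; allowable increase = 16.5 hr.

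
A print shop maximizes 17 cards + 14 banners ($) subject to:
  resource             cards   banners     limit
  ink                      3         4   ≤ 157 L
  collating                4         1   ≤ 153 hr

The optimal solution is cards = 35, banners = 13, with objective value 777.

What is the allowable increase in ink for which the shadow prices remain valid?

455

Binding constraints: ink, collating. The basis is B = [[3,4],[4,1]] with det -13.
Per unit increase in ink, x* moves by d = (-0.0769, 0.3077).
The basis stays optimal until cards reaches 0; allowable increase = 455 L.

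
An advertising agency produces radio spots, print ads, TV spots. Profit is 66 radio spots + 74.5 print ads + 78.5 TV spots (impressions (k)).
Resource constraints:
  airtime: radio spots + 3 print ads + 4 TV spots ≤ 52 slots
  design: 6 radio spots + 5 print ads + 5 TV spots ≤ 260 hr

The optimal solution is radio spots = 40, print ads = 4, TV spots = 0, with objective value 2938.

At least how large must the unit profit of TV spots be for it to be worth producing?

Check each constraint at x*: airtime 52/52 (tight); design 260/260 (tight).
Dual feasibility on the basic columns requires 1·y_airtime + 6·y_design = 66, 3·y_airtime + 5·y_design = 74.5.
This yields shadow prices y_airtime = 9, y_design = 9.5.
TV spots enters the basis when its profit ≥ yᵀa₃ = 9·4 + 9.5·5 = 83.5.

83.5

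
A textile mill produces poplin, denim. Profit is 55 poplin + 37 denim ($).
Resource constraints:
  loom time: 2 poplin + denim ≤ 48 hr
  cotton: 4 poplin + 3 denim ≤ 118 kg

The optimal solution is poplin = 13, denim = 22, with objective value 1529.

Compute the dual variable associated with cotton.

Both loom time and cotton are binding at x*.
From A_Bᵀ y = c: 2·y_loom time + 4·y_cotton = 55; 1·y_loom time + 3·y_cotton = 37.
This yields shadow prices y_loom time = 8.5, y_cotton = 9.5.
Shadow price of cotton = 9.5.

9.5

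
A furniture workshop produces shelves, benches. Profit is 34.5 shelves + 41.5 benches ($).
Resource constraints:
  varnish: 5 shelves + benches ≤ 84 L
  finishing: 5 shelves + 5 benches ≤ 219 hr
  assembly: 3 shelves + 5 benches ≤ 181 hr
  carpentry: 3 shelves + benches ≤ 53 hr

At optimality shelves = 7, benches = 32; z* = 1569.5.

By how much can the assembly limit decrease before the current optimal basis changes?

102

Binding constraints: assembly, carpentry. The basis is B = [[3,5],[3,1]] with det -12.
Per unit decrease in assembly, x* moves by d = (0.0833, -0.25).
The basis stays optimal until varnish becomes binding; allowable decrease = 102 hr.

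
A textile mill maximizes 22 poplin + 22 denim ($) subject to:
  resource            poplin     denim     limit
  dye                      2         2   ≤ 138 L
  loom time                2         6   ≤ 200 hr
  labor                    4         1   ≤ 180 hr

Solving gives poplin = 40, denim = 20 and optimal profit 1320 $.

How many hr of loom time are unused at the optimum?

0

loom time used = 2·40 + 6·20 = 200; slack = 200 − 200 = 0.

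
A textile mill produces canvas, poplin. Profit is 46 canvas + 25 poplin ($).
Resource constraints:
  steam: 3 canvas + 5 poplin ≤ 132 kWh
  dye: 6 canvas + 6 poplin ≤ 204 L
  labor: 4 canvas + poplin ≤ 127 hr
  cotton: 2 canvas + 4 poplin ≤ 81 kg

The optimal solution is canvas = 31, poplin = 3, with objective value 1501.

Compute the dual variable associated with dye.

3

Binding: dye and labor. Non-binding: steam (24 unused), cotton (7 unused).
Since steam, cotton are not tight, their duals are 0.
Dual feasibility on the basic columns requires 6·y_dye + 4·y_labor = 46, 6·y_dye + 1·y_labor = 25.
→ y_dye = 3 and y_labor = 7.
Shadow price of dye = 3.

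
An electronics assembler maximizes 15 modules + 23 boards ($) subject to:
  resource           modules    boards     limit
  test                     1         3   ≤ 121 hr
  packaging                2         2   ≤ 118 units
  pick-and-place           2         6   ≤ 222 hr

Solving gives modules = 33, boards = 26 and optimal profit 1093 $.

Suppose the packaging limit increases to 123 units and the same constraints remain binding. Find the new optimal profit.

Check each constraint at x*: test 111/121 (slack 10); packaging 118/118 (tight); pick-and-place 222/222 (tight).
By complementary slackness, y = 0 for the non-binding constraint.
From A_Bᵀ y = c: 2·y_packaging + 2·y_pick-and-place = 15; 2·y_packaging + 6·y_pick-and-place = 23.
Solving: y_packaging = 5.5, y_pick-and-place = 2.
Δz = y_packaging·Δb = 5.5 × (5) = 27.5, so new z* = 1093 + 27.5 = 1120.5.

1120.5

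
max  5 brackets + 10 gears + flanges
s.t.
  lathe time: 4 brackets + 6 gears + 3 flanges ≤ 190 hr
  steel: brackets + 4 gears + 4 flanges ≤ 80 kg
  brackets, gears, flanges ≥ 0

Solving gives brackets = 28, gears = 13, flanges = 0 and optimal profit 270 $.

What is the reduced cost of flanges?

Check each constraint at x*: lathe time 190/190 (tight); steel 80/80 (tight).
The binding rows give the dual system: 4·y_lathe time + 1·y_steel = 5 and 6·y_lathe time + 4·y_steel = 10.
Solving: y_lathe time = 1, y_steel = 1.
Reduced cost of flanges: c₃ − yᵀa₃ = 1 − (1·3 + 1·4) = 1 − 7 = -6.

-6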